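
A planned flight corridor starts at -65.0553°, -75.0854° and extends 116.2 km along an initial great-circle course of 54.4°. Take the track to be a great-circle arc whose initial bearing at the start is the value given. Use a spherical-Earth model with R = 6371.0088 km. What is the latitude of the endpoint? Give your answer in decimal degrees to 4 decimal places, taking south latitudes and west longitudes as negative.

latitude -64.4338°

Angular distance δ = d/R = 116.2 / 6371.0088 = 0.018239 rad.
Converting: φ₁ = -1.135429 rad, θ = 0.949459 rad.
Destination latitude: φ₂ = arcsin( sin φ₁ cos δ + cos φ₁ sin δ cos θ ) = arcsin(-0.902087) = -64.4338°.
Δλ = atan2( sin θ sin δ cos φ₁ , cos δ − sin φ₁ sin φ₂ ) = atan2(0.006254, 0.181898) = 0.034369 rad = 1.9692°.
Hence λ₂ = -75.0854° + 1.9692° = -73.1162°.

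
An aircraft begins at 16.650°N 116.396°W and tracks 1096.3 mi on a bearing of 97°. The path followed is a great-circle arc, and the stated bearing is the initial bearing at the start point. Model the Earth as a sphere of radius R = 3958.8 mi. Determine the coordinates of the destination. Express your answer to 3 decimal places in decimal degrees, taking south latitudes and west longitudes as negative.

latitude 14.104°, longitude -100.148°

The arc subtends δ = 1096.3/3958.8 = 0.276927 rad at the centre.
Start latitude φ₁ = 0.290597 rad; initial bearing θ = 1.692969 rad.
sin φ₂ = sin φ₁ cos δ + cos φ₁ sin δ cos θ = (0.286525)(0.961900) + (0.958073)(0.273401)(-0.121869) = 0.243686
φ₂ = asin(0.243686) = 0.246164 rad = 14.104°.
For the longitude increment, Δλ = atan2( sin θ sin δ cos φ₁, cos δ − sin φ₁ sin φ₂ ) = atan2(0.259986, 0.892078) = 16.248°.
λ₂ = -116.396° + 16.248° = -100.148°.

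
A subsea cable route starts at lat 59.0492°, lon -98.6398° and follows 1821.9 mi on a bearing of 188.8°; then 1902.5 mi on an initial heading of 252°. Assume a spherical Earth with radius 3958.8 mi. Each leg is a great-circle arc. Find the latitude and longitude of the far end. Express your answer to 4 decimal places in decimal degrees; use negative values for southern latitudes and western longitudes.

latitude 21.1732°, longitude -131.4109°

Apply the spherical direct solution leg by leg, carrying full precision between legs.
Leg 1: from (59.0492°, -98.6398°), δ = 1821.9/3958.8 = 0.460215 rad, θ = 188.8° → φ = 32.8640°, λ = -103.2797°.
Leg 2: from (32.8640°, -103.2797°), δ = 1902.5/3958.8 = 0.480575 rad, θ = 252° → φ = 21.1732°, λ = -131.4109°.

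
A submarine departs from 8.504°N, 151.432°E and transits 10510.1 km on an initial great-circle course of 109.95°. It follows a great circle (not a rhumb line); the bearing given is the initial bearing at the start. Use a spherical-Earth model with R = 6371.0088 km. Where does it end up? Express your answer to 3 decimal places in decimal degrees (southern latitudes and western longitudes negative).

latitude -20.368°, longitude -116.879°

Central angle δ = d/R = 1.649676 rad.
Converting: φ₁ = 0.148423 rad, θ = 1.918990 rad.
sin φ₂ = sin φ₁ cos δ + cos φ₁ sin δ cos θ = (0.147878)(-0.078798) + (0.989006)(0.996891)(-0.341200) = -0.348052
φ₂ = asin(-0.348052) = -0.355492 rad = -20.368°.
For the longitude increment, Δλ = atan2( sin θ sin δ cos φ₁, cos δ − sin φ₁ sin φ₂ ) = atan2(0.926765, -0.027328) = 91.689°.
λ₂ = 151.432° + 91.689° = 243.121°, normalized to (−180°, 180°] → -116.879°.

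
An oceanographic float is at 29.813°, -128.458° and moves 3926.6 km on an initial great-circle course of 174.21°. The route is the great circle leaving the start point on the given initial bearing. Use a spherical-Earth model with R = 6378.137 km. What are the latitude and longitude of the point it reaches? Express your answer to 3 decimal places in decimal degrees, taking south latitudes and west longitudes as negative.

Central angle δ = d/R = 0.615634 rad.
With φ₁ = 29.813° = 0.520335 rad and θ = 174.21° = 3.040538 rad:
sin φ₂ = sin φ₁ cos δ + cos φ₁ sin δ cos θ = (0.497171)(0.816407) + (0.867653)(0.577476)(-0.994898) = -0.092599
φ₂ = asin(-0.092599) = -0.092732 rad = -5.313°.
Then Δλ = atan2(0.050547, 0.862445) = 0.058542 rad, from sin θ sin δ cos φ₁ over cos δ − sin φ₁ sin φ₂.
λ₂ = λ₁ + Δλ = -125.104°.

latitude -5.313°, longitude -125.104°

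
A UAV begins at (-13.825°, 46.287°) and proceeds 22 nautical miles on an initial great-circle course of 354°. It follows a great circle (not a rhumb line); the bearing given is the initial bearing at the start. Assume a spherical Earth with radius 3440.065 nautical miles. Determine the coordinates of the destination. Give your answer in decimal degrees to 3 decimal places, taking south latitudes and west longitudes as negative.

latitude -13.461°, longitude 46.248°

The arc subtends δ = 22/3440.065 = 0.006395 rad at the centre.
Converting: φ₁ = -0.241292 rad, θ = 6.178466 rad.
sin φ₂ = sin φ₁ cos δ + cos φ₁ sin δ cos θ = (-0.238957)(0.999980) + (0.971030)(0.006395)(0.994522) = -0.232776
φ₂ = asin(-0.232776) = -0.234932 rad = -13.461°.
Then Δλ = atan2(-0.000649, 0.944356) = -0.000687 rad, from sin θ sin δ cos φ₁ over cos δ − sin φ₁ sin φ₂.
λ₂ = 46.287° + -0.039° = 46.248°.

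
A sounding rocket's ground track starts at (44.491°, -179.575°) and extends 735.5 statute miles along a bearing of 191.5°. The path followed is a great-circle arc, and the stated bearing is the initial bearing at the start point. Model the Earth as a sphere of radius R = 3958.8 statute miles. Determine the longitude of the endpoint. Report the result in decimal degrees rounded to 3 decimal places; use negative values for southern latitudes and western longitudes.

longitude 177.878°

Central angle δ = d/R = 0.185789 rad.
Converting: φ₁ = 0.776514 rad, θ = 3.342306 rad.
sin φ₂ = sin φ₁ cos δ + cos φ₁ sin δ cos θ = (0.700797)(0.982791) + (0.713361)(0.184722)(-0.979925) = 0.559609
φ₂ = asin(0.559609) = 0.593914 rad = 34.029°.
Then Δλ = atan2(-0.026271, 0.590618) = -0.044452 rad, from sin θ sin δ cos φ₁ over cos δ − sin φ₁ sin φ₂.
λ₂ = -179.575° + -2.547° = -182.122°, normalized to (−180°, 180°] → 177.878°.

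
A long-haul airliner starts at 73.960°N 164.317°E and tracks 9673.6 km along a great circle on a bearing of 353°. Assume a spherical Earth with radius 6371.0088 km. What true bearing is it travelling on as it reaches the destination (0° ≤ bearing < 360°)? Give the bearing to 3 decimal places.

The arc subtends δ = 9673.6/6371.0088 = 1.518378 rad at the centre.
With φ₁ = 73.960° = 1.290846 rad and θ = 353° = 6.161012 rad:
Destination latitude: φ₂ = arcsin( sin φ₁ cos δ + cos φ₁ sin δ cos θ ) = arcsin(0.324227) = 18.919°.
For the longitude increment, Δλ = atan2( sin θ sin δ cos φ₁, cos δ − sin φ₁ sin φ₂ ) = atan2(-0.033627, -0.259210) = -172.608°.
Hence λ₂ = 164.317° + -172.608° = -8.291°.
The forward bearing on arrival equals the back-azimuth from the destination plus 180°.
Back-azimuth from P₂ (18.919°, -8.291°) to P₁ (73.960°, 164.317°), with Δλ' = λ₁ − λ₂ = 172.608°: atan2( sin Δλ' cos φ₁ , cos φ₂ sin φ₁ − sin φ₂ cos φ₁ cos Δλ' ) = 2.040°.
Final bearing = (2.040° + 180°) mod 360° = 182.040°.

final bearing 182.040°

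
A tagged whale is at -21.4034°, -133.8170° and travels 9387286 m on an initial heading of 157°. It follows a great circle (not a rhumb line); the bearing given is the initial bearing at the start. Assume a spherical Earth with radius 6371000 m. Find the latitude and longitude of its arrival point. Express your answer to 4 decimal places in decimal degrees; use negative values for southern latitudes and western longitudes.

latitude -62.6773°, longitude -11.7289°

Angular distance δ = d/R = 9387286 / 6371000 = 1.473440 rad.
Converting: φ₁ = -0.373560 rad, θ = 2.740167 rad.
Destination latitude: φ₂ = arcsin( sin φ₁ cos δ + cos φ₁ sin δ cos θ ) = arcsin(-0.888435) = -62.6773°.
Then Δλ = atan2(0.362061, -0.227016) = 2.130839 rad, from sin θ sin δ cos φ₁ over cos δ − sin φ₁ sin φ₂.
λ₂ = -133.8170° + 122.0881° = -11.7289°.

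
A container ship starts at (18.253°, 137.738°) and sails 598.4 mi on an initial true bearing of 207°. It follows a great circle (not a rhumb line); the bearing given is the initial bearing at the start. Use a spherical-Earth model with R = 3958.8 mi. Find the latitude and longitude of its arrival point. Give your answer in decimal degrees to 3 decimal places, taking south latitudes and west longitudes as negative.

latitude 10.499°, longitude 133.751°

The arc subtends δ = 598.4/3958.8 = 0.151157 rad at the centre.
Converting: φ₁ = 0.318575 rad, θ = 3.612832 rad.
sin φ₂ = sin φ₁ cos δ + cos φ₁ sin δ cos θ = (0.313214)(0.988598) + (0.949683)(0.150582)(-0.891007) = 0.182224
φ₂ = asin(0.182224) = 0.183248 rad = 10.499°.
Then Δλ = atan2(-0.064923, 0.931523) = -0.069583 rad, from sin θ sin δ cos φ₁ over cos δ − sin φ₁ sin φ₂.
λ₂ = 137.738° + -3.987° = 133.751°.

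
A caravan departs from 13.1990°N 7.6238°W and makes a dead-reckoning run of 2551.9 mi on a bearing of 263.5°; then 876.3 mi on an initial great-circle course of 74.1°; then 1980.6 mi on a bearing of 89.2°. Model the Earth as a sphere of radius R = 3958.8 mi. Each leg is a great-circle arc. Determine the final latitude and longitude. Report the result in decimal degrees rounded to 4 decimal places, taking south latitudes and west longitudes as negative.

latitude 9.1234°, longitude -3.1288°

Apply the spherical direct solution leg by leg, carrying full precision between legs.
Leg 1: from (13.1990°, -7.6238°), δ = 2551.9/3958.8 = 0.644615 rad, θ = 263.5° → φ = 6.6780°, λ = -44.5729°.
Leg 2: from (6.6780°, -44.5729°), δ = 876.3/3958.8 = 0.221355 rad, θ = 74.1° → φ = 9.9734°, λ = -32.1931°.
Leg 3: from (9.9734°, -32.1931°), δ = 1980.6/3958.8 = 0.500303 rad, θ = 89.2° → φ = 9.1234°, λ = -3.1288°.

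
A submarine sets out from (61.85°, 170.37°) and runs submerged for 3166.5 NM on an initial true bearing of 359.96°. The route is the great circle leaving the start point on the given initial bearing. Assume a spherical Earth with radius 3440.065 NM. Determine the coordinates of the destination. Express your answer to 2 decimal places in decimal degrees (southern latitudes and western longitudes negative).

The arc subtends δ = 3166.5/3440.065 = 0.920477 rad at the centre.
Converting: φ₁ = 1.079486 rad, θ = 6.282487 rad.
Applying the spherical law of cosines for sides, sin φ₂ = sin φ₁ cos δ + cos φ₁ sin δ cos θ = 0.909313, so φ₂ = 65.41°.
Then Δλ = atan2(-0.000262, -0.196314) = -3.140257 rad, from sin θ sin δ cos φ₁ over cos δ − sin φ₁ sin φ₂.
Hence λ₂ = 170.37° + -179.92° = -9.55°.

latitude 65.41°, longitude -9.55°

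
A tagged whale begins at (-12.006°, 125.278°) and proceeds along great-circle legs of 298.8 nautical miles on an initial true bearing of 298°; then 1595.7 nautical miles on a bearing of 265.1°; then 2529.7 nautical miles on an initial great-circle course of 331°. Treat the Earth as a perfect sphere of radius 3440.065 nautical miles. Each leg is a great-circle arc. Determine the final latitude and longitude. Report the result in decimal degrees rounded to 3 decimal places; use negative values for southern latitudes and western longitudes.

Apply the spherical direct solution leg by leg, carrying full precision between legs.
Leg 1: from (-12.006°, 125.278°), δ = 298.8/3440.065 = 0.086859 rad, θ = 298° → φ = -9.636°, λ = 120.822°.
Leg 2: from (-9.636°, 120.822°), δ = 1595.7/3440.065 = 0.463858 rad, θ = 265.1° → φ = -10.800°, λ = 93.834°.
Leg 3: from (-10.800°, 93.834°), δ = 2529.7/3440.065 = 0.735364 rad, θ = 331° → φ = 25.938°, λ = 72.631°.

latitude 25.938°, longitude 72.631°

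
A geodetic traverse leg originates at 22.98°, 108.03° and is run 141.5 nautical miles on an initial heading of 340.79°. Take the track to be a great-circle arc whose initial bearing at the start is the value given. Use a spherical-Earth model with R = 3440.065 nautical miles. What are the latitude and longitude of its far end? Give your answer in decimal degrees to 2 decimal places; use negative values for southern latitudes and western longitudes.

The arc subtends δ = 141.5/3440.065 = 0.041133 rad at the centre.
With φ₁ = 22.98° = 0.401077 rad and θ = 340.79° = 5.947908 rad:
sin φ₂ = sin φ₁ cos δ + cos φ₁ sin δ cos θ = (0.390410)(0.999154) + (0.920641)(0.041121)(0.944319) = 0.425830
φ₂ = asin(0.425830) = 0.439879 rad = 25.20°.
Δλ = atan2( sin θ sin δ cos φ₁ , cos δ − sin φ₁ sin φ₂ ) = atan2(-0.012456, 0.832906) = -0.014954 rad = -0.86°.
Hence λ₂ = 108.03° + -0.86° = 107.17°.

latitude 25.20°, longitude 107.17°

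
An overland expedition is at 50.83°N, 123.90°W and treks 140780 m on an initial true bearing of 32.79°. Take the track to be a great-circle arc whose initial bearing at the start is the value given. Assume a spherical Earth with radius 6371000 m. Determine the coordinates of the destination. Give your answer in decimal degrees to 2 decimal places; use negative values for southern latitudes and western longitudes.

latitude 51.89°, longitude -122.79°

δ = 140780/6371000 = 0.022097 rad (1.2661°).
Start latitude φ₁ = 0.887151 rad; initial bearing θ = 0.572293 rad.
sin φ₂ = sin φ₁ cos δ + cos φ₁ sin δ cos θ = (0.775275)(0.999756) + (0.631623)(0.022095)(0.840661) = 0.786818
φ₂ = asin(0.786818) = 0.905637 rad = 51.89°.
Δλ = atan2( sin θ sin δ cos φ₁ , cos δ − sin φ₁ sin φ₂ ) = atan2(0.007558, 0.389755) = 0.019389 rad = 1.11°.
Hence λ₂ = -123.90° + 1.11° = -122.79°.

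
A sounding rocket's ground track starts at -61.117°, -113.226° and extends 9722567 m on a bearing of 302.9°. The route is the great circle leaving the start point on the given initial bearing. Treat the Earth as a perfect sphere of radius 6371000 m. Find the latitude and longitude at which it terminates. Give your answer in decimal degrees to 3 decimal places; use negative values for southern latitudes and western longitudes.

Angular distance δ = d/R = 9722567 / 6371000 = 1.526066 rad.
Converting: φ₁ = -1.066693 rad, θ = 5.286602 rad.
Applying the spherical law of cosines for sides, sin φ₂ = sin φ₁ cos δ + cos φ₁ sin δ cos θ = 0.222950, so φ₂ = 12.882°.
Δλ = atan2( sin θ sin δ cos φ₁ , cos δ − sin φ₁ sin φ₂ ) = atan2(-0.405150, 0.239932) = -1.036127 rad = -59.366°.
λ₂ = λ₁ + Δλ = -172.592°.

latitude 12.882°, longitude -172.592°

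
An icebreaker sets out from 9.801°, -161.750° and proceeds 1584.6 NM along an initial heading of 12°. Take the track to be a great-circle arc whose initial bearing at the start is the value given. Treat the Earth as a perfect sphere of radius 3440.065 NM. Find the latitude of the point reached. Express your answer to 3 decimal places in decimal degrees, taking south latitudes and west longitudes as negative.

latitude 35.517°

Central angle δ = d/R = 0.460631 rad.
Converting: φ₁ = 0.171060 rad, θ = 0.209440 rad.
Destination latitude: φ₂ = arcsin( sin φ₁ cos δ + cos φ₁ sin δ cos θ ) = arcsin(0.580938) = 35.517°.
Δλ = atan2( sin θ sin δ cos φ₁ , cos δ − sin φ₁ sin φ₂ ) = atan2(0.091071, 0.796881) = 0.113790 rad = 6.520°.
λ₂ = λ₁ + Δλ = -155.230°.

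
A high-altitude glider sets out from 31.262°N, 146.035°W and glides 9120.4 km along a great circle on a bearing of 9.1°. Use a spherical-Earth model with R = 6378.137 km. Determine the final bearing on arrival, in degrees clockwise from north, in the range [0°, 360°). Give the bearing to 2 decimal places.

The arc subtends δ = 9120.4/6378.137 = 1.429947 rad at the centre.
Converting: φ₁ = 0.545625 rad, θ = 0.158825 rad.
Destination latitude: φ₂ = arcsin( sin φ₁ cos δ + cos φ₁ sin δ cos θ ) = arcsin(0.908539) = 65.304°.
Then Δλ = atan2(0.133855, -0.331104) = 2.757412 rad, from sin θ sin δ cos φ₁ over cos δ − sin φ₁ sin φ₂.
Hence λ₂ = -146.035° + 157.988° = 11.953°.
The forward bearing on arrival equals the back-azimuth from the destination plus 180°.
Back-azimuth from P₂ (65.30°, 11.95°) to P₁ (31.26°, -146.03°), with Δλ' = λ₁ − λ₂ = -157.99°: atan2( sin Δλ' cos φ₁ , cos φ₂ sin φ₁ − sin φ₂ cos φ₁ cos Δλ' ) = 341.12°.
Final bearing = (341.12° + 180°) mod 360° = 161.12°.

final bearing 161.12°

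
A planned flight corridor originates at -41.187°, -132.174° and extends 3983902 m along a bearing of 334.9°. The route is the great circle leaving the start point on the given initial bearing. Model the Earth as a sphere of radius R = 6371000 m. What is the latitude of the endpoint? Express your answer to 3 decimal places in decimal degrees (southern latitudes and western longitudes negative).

latitude -7.758°

The arc subtends δ = 3983902/6371000 = 0.625318 rad at the centre.
With φ₁ = -41.187° = -0.718849 rad and θ = 334.9° = 5.845108 rad:
sin φ₂ = sin φ₁ cos δ + cos φ₁ sin δ cos θ = (-0.658519)(0.810777) + (0.752564)(0.585355)(0.905569) = -0.134993
φ₂ = asin(-0.134993) = -0.135406 rad = -7.758°.
Δλ = atan2( sin θ sin δ cos φ₁ , cos δ − sin φ₁ sin φ₂ ) = atan2(-0.186867, 0.721882) = -0.253301 rad = -14.513°.
Hence λ₂ = -132.174° + -14.513° = -146.687°.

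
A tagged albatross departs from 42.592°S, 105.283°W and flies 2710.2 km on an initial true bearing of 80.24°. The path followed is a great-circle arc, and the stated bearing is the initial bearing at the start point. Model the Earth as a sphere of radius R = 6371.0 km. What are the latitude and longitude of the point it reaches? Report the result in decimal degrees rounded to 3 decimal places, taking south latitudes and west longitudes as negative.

latitude -34.399°, longitude -75.751°

The arc subtends δ = 2710.2/6371 = 0.425396 rad at the centre.
Converting: φ₁ = -0.743371 rad, θ = 1.400452 rad.
Applying the spherical law of cosines for sides, sin φ₂ = sin φ₁ cos δ + cos φ₁ sin δ cos θ = -0.564953, so φ₂ = -34.399°.
For the longitude increment, Δλ = atan2( sin θ sin δ cos φ₁, cos δ − sin φ₁ sin φ₂ ) = atan2(0.299416, 0.528530) = 29.532°.
Hence λ₂ = -105.283° + 29.532° = -75.751°.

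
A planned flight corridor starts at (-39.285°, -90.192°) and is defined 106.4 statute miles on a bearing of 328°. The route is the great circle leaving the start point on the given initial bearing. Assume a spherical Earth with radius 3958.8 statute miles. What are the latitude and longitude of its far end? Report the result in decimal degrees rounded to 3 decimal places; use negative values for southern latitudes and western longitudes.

latitude -37.974°, longitude -91.227°

The arc subtends δ = 106.4/3958.8 = 0.026877 rad at the centre.
Start latitude φ₁ = -0.685653 rad; initial bearing θ = 5.724680 rad.
Destination latitude: φ₂ = arcsin( sin φ₁ cos δ + cos φ₁ sin δ cos θ ) = arcsin(-0.615310) = -37.974°.
For the longitude increment, Δλ = atan2( sin θ sin δ cos φ₁, cos δ − sin φ₁ sin φ₂ ) = atan2(-0.011022, 0.610038) = -1.035°.
λ₂ = λ₁ + Δλ = -91.227°.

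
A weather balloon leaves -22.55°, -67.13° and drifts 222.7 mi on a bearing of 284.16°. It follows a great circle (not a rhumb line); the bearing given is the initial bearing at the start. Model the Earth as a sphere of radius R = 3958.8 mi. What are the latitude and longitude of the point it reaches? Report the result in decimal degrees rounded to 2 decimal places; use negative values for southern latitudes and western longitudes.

Central angle δ = d/R = 0.056254 rad.
Start latitude φ₁ = -0.393572 rad; initial bearing θ = 4.959528 rad.
Applying the spherical law of cosines for sides, sin φ₂ = sin φ₁ cos δ + cos φ₁ sin δ cos θ = -0.370180, so φ₂ = -21.73°.
Δλ = atan2( sin θ sin δ cos φ₁ , cos δ − sin φ₁ sin φ₂ ) = atan2(-0.050348, 0.856458) = -0.058719 rad = -3.36°.
Hence λ₂ = -67.13° + -3.36° = -70.49°.

latitude -21.73°, longitude -70.49°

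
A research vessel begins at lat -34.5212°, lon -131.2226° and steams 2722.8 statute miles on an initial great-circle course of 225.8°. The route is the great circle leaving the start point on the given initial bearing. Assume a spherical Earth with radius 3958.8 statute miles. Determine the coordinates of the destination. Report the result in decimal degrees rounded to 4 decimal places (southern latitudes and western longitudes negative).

Central angle δ = d/R = 0.687784 rad.
With φ₁ = -34.5212° = -0.602509 rad and θ = 225.8° = 3.940953 rad:
Destination latitude: φ₂ = arcsin( sin φ₁ cos δ + cos φ₁ sin δ cos θ ) = arcsin(-0.802520) = -53.3714°.
Then Δλ = atan2(-0.374976, 0.317857) = -0.867654 rad, from sin θ sin δ cos φ₁ over cos δ − sin φ₁ sin φ₂.
λ₂ = -131.2226° + -49.7129° = -180.9355°, normalized to (−180°, 180°] → 179.0645°.

latitude -53.3714°, longitude 179.0645°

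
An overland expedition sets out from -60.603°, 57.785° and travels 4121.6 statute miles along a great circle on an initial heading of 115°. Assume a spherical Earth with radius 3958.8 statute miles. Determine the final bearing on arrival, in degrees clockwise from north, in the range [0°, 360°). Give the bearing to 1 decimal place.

The arc subtends δ = 4121.6/3958.8 = 1.041124 rad at the centre.
Start latitude φ₁ = -1.057722 rad; initial bearing θ = 2.007129 rad.
sin φ₂ = sin φ₁ cos δ + cos φ₁ sin δ cos θ = (-0.871240)(0.505251) + (0.490858)(0.862972)(-0.422618) = -0.619214
φ₂ = asin(-0.619214) = -0.667742 rad = -38.259°.
Δλ = atan2( sin θ sin δ cos φ₁ , cos δ − sin φ₁ sin φ₂ ) = atan2(0.383909, -0.034233) = 1.659731 rad = 95.096°.
Hence λ₂ = 57.785° + 95.096° = 152.881°.
The forward bearing on arrival equals the back-azimuth from the destination plus 180°.
Back-azimuth from P₂ (-38.3°, 152.9°) to P₁ (-60.6°, 57.8°), with Δλ' = λ₁ − λ₂ = -95.1°: atan2( sin Δλ' cos φ₁ , cos φ₂ sin φ₁ − sin φ₂ cos φ₁ cos Δλ' ) = 214.5°.
Final bearing = (214.5° + 180°) mod 360° = 34.5°.

final bearing 34.5°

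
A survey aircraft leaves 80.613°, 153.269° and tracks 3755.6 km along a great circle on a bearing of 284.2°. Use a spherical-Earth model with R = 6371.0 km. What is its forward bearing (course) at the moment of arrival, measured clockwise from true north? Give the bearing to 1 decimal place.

The arc subtends δ = 3755.6/6371 = 0.589484 rad at the centre.
With φ₁ = 80.613° = 1.406962 rad and θ = 284.2° = 4.960226 rad:
sin φ₂ = sin φ₁ cos δ + cos φ₁ sin δ cos θ = (0.986609)(0.831228) + (0.163102)(0.555932)(0.245307) = 0.842340
φ₂ = asin(0.842340) = 1.001610 rad = 57.388°.
For the longitude increment, Δλ = atan2( sin θ sin δ cos φ₁, cos δ − sin φ₁ sin φ₂ ) = atan2(-0.087903, 0.000168) = -89.891°.
Hence λ₂ = 153.269° + -89.891° = 63.378°.
The forward bearing on arrival equals the back-azimuth from the destination plus 180°.
Back-azimuth from P₂ (57.4°, 63.4°) to P₁ (80.6°, 153.3°), with Δλ' = λ₁ − λ₂ = 89.9°: atan2( sin Δλ' cos φ₁ , cos φ₂ sin φ₁ − sin φ₂ cos φ₁ cos Δλ' ) = 17.1°.
Final bearing = (17.1° + 180°) mod 360° = 197.1°.

final bearing 197.1°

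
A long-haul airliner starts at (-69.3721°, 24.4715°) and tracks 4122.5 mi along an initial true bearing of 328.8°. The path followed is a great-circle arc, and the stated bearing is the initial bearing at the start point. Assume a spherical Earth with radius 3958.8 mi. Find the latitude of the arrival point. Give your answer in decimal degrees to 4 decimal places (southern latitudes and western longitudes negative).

Angular distance δ = d/R = 4122.5 / 3958.8 = 1.041351 rad.
Start latitude φ₁ = -1.210772 rad; initial bearing θ = 5.738643 rad.
Destination latitude: φ₂ = arcsin( sin φ₁ cos δ + cos φ₁ sin δ cos θ ) = arcsin(-0.212590) = -12.2742°.
Δλ = atan2( sin θ sin δ cos φ₁ , cos δ − sin φ₁ sin φ₂ ) = atan2(-0.157513, 0.306095) = -0.475251 rad = -27.2299°.
λ₂ = 24.4715° + -27.2299° = -2.7584°.

latitude -12.2742°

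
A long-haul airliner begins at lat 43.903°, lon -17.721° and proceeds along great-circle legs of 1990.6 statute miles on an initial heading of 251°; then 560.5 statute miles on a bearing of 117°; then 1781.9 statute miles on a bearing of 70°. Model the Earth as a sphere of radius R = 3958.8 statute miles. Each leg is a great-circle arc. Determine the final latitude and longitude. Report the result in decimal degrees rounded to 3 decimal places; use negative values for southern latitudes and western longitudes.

Apply the spherical direct solution leg by leg, carrying full precision between legs.
Leg 1: from (43.903°, -17.721°), δ = 1990.6/3958.8 = 0.502829 rad, θ = 251° → φ = 29.641°, λ = -49.339°.
Leg 2: from (29.641°, -49.339°), δ = 560.5/3958.8 = 0.141583 rad, θ = 117° → φ = 25.718°, λ = -41.317°.
Leg 3: from (25.718°, -41.317°), δ = 1781.9/3958.8 = 0.450111 rad, θ = 70° → φ = 31.653°, λ = -12.614°.

latitude 31.653°, longitude -12.614°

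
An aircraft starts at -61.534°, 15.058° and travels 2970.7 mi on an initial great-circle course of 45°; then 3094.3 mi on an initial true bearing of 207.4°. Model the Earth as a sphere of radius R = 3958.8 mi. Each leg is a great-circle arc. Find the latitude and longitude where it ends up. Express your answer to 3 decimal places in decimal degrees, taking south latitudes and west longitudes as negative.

latitude -59.630°, longitude 7.149°

Apply the spherical direct solution leg by leg, carrying full precision between legs.
Leg 1: from (-61.534°, 15.058°), δ = 2970.7/3958.8 = 0.750404 rad, θ = 45° → φ = -24.403°, λ = 47.030°.
Leg 2: from (-24.403°, 47.030°), δ = 3094.3/3958.8 = 0.781626 rad, θ = 207.4° → φ = -59.630°, λ = 7.149°.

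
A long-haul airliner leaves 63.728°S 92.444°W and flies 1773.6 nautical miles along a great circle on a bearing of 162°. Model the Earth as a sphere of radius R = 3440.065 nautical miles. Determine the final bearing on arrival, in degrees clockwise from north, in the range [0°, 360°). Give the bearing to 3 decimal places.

final bearing 60.988°

The arc subtends δ = 1773.6/3440.065 = 0.515572 rad at the centre.
Converting: φ₁ = -1.112263 rad, θ = 2.827433 rad.
Destination latitude: φ₂ = arcsin( sin φ₁ cos δ + cos φ₁ sin δ cos θ ) = arcsin(-0.987693) = -81.002°.
For the longitude increment, Δλ = atan2( sin θ sin δ cos φ₁, cos δ − sin φ₁ sin φ₂ ) = atan2(0.067438, -0.015656) = 103.070°.
Hence λ₂ = -92.444° + 103.070° = 10.626°.
The forward bearing on arrival equals the back-azimuth from the destination plus 180°.
Back-azimuth from P₂ (-81.002°, 10.626°) to P₁ (-63.728°, -92.444°), with Δλ' = λ₁ − λ₂ = -103.070°: atan2( sin Δλ' cos φ₁ , cos φ₂ sin φ₁ − sin φ₂ cos φ₁ cos Δλ' ) = 240.988°.
Final bearing = (240.988° + 180°) mod 360° = 60.988°.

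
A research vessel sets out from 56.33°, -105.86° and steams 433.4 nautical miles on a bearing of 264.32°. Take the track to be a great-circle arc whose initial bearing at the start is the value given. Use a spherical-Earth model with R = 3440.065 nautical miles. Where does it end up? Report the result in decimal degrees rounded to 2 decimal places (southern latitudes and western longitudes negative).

Central angle δ = d/R = 0.125986 rad.
Converting: φ₁ = 0.983144 rad, θ = 4.613254 rad.
sin φ₂ = sin φ₁ cos δ + cos φ₁ sin δ cos θ = (0.832245)(0.992074) + (0.554409)(0.125653)(-0.098972) = 0.818754
φ₂ = asin(0.818754) = 0.959237 rad = 54.96°.
For the longitude increment, Δλ = atan2( sin θ sin δ cos φ₁, cos δ − sin φ₁ sin φ₂ ) = atan2(-0.069321, 0.310671) = -12.58°.
λ₂ = -105.86° + -12.58° = -118.44°.

latitude 54.96°, longitude -118.44°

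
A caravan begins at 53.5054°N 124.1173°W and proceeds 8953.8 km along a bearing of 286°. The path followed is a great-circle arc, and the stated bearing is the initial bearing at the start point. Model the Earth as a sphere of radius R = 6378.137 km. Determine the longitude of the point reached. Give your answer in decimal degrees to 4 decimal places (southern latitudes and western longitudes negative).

The arc subtends δ = 8953.8/6378.137 = 1.403827 rad at the centre.
Start latitude φ₁ = 0.933845 rad; initial bearing θ = 4.991642 rad.
sin φ₂ = sin φ₁ cos δ + cos φ₁ sin δ cos θ = (0.803913)(0.166195) + (0.594747)(0.986093)(0.275637) = 0.295261
φ₂ = asin(0.295261) = 0.299728 rad = 17.1732°.
Then Δλ = atan2(-0.563757, -0.071169) = -1.696373 rad, from sin θ sin δ cos φ₁ over cos δ − sin φ₁ sin φ₂.
λ₂ = -124.1173° + -97.1950° = -221.3123°, normalized to (−180°, 180°] → 138.6877°.

longitude 138.6877°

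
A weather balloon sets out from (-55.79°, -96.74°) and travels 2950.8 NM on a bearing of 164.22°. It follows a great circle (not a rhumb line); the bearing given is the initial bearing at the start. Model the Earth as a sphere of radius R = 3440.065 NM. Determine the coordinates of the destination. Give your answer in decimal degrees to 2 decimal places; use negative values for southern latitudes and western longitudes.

latitude -71.84°, longitude 41.97°

Angular distance δ = d/R = 2950.8 / 3440.065 = 0.857774 rad.
With φ₁ = -55.79° = -0.973719 rad and θ = 164.22° = 2.866180 rad:
Applying the spherical law of cosines for sides, sin φ₂ = sin φ₁ cos δ + cos φ₁ sin δ cos θ = -0.950184, so φ₂ = -71.84°.
Δλ = atan2( sin θ sin δ cos φ₁ , cos δ − sin φ₁ sin φ₂ ) = atan2(0.115648, -0.131663) = 2.420861 rad = 138.71°.
λ₂ = λ₁ + Δλ = 41.97°.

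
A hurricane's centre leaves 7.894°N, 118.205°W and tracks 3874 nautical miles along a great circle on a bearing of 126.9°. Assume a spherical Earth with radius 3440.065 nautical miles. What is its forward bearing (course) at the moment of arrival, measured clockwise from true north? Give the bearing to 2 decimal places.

final bearing 115.62°

δ = 3874/3440.065 = 1.126142 rad (64.5232°).
With φ₁ = 7.894° = 0.137776 rad and θ = 126.9° = 2.214823 rad:
Applying the spherical law of cosines for sides, sin φ₂ = sin φ₁ cos δ + cos φ₁ sin δ cos θ = -0.477822, so φ₂ = -28.543°.
Then Δλ = atan2(0.715082, 0.495771) = 0.964577 rad, from sin θ sin δ cos φ₁ over cos δ − sin φ₁ sin φ₂.
Hence λ₂ = -118.205° + 55.266° = -62.939°.
The forward bearing on arrival equals the back-azimuth from the destination plus 180°.
Back-azimuth from P₂ (-28.54°, -62.94°) to P₁ (7.89°, -118.20°), with Δλ' = λ₁ − λ₂ = -55.27°: atan2( sin Δλ' cos φ₁ , cos φ₂ sin φ₁ − sin φ₂ cos φ₁ cos Δλ' ) = 295.62°.
Final bearing = (295.62° + 180°) mod 360° = 115.62°.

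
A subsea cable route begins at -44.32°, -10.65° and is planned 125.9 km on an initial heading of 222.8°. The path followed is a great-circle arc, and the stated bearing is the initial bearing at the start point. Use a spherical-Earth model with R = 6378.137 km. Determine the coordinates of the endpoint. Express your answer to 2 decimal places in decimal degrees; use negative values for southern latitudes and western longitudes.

latitude -45.14°, longitude -11.74°

δ = 125.9/6378.137 = 0.019739 rad (1.1310°).
With φ₁ = -44.32° = -0.773530 rad and θ = 222.8° = 3.888594 rad:
Destination latitude: φ₂ = arcsin( sin φ₁ cos δ + cos φ₁ sin δ cos θ ) = arcsin(-0.708890) = -45.14°.
Δλ = atan2( sin θ sin δ cos φ₁ , cos δ − sin φ₁ sin φ₂ ) = atan2(-0.009595, 0.504528) = -0.019015 rad = -1.09°.
λ₂ = λ₁ + Δλ = -11.74°.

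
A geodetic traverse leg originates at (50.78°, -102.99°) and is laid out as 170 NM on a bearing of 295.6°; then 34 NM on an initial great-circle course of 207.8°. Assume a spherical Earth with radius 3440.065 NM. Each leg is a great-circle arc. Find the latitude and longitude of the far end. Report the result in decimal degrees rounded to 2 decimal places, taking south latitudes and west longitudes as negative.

Apply the spherical direct solution leg by leg, carrying full precision between legs.
Leg 1: from (50.78°, -102.99°), δ = 170/3440.065 = 0.049418 rad, θ = 295.6° → φ = 51.93°, λ = -107.13°.
Leg 2: from (51.93°, -107.13°), δ = 34/3440.065 = 0.009884 rad, θ = 207.8° → φ = 51.43°, λ = -107.56°.

latitude 51.43°, longitude -107.56°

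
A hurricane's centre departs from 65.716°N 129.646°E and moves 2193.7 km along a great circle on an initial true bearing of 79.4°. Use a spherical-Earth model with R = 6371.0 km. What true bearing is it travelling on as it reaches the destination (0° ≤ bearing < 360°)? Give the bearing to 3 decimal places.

δ = 2193.7/6371 = 0.344326 rad (19.7284°).
Converting: φ₁ = 1.146961 rad, θ = 1.385791 rad.
sin φ₂ = sin φ₁ cos δ + cos φ₁ sin δ cos θ = (0.911518)(0.941303) + (0.411260)(0.337562)(0.183951) = 0.883552
φ₂ = asin(0.883552) = 1.083393 rad = 62.074°.
Δλ = atan2( sin θ sin δ cos φ₁ , cos δ − sin φ₁ sin φ₂ ) = atan2(0.136457, 0.135929) = 0.787334 rad = 45.111°.
Hence λ₂ = 129.646° + 45.111° = 174.757°.
The forward bearing on arrival equals the back-azimuth from the destination plus 180°.
Back-azimuth from P₂ (62.074°, 174.757°) to P₁ (65.716°, 129.646°), with Δλ' = λ₁ − λ₂ = -45.111°: atan2( sin Δλ' cos φ₁ , cos φ₂ sin φ₁ − sin φ₂ cos φ₁ cos Δλ' ) = 300.328°.
Final bearing = (300.328° + 180°) mod 360° = 120.328°.

final bearing 120.328°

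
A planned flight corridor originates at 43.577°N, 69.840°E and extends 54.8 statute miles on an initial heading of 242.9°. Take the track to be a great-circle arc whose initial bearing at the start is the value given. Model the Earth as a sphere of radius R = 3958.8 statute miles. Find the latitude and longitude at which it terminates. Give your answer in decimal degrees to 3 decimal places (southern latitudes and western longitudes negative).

Angular distance δ = d/R = 54.8 / 3958.8 = 0.013843 rad.
Converting: φ₁ = 0.760562 rad, θ = 4.239405 rad.
Applying the spherical law of cosines for sides, sin φ₂ = sin φ₁ cos δ + cos φ₁ sin δ cos θ = 0.684695, so φ₂ = 43.212°.
For the longitude increment, Δλ = atan2( sin θ sin δ cos φ₁, cos δ − sin φ₁ sin φ₂ ) = atan2(-0.008927, 0.527925) = -0.969°.
λ₂ = 69.840° + -0.969° = 68.871°.

latitude 43.212°, longitude 68.871°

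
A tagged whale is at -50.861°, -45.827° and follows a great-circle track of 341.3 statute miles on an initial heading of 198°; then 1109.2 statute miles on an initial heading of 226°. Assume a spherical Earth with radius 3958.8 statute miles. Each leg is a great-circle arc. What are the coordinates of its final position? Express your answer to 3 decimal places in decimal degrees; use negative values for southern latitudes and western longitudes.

Apply the spherical direct solution leg by leg, carrying full precision between legs.
Leg 1: from (-50.861°, -45.827°), δ = 341.3/3958.8 = 0.086213 rad, θ = 198° → φ = -55.530°, λ = -48.522°.
Leg 2: from (-55.530°, -48.522°), δ = 1109.2/3958.8 = 0.280186 rad, θ = 226° → φ = -64.290°, λ = -75.814°.

latitude -64.290°, longitude -75.814°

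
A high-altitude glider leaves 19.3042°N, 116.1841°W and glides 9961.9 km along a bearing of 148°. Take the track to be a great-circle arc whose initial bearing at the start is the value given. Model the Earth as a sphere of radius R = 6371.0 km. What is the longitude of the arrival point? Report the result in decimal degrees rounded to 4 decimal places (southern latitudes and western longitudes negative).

longitude -54.6331°

The arc subtends δ = 9961.9/6371 = 1.563632 rad at the centre.
Converting: φ₁ = 0.336922 rad, θ = 2.583087 rad.
Destination latitude: φ₂ = arcsin( sin φ₁ cos δ + cos φ₁ sin δ cos θ ) = arcsin(-0.797979) = -52.9376°.
For the longitude increment, Δλ = atan2( sin θ sin δ cos φ₁, cos δ − sin φ₁ sin φ₂ ) = atan2(0.500113, 0.270963) = 61.5510°.
λ₂ = -116.1841° + 61.5510° = -54.6331°.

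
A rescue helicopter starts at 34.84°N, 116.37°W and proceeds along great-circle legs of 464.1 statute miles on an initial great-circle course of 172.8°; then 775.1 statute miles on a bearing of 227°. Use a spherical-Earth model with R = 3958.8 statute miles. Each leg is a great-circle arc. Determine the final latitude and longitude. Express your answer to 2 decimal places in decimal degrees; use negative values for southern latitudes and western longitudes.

latitude 20.25°, longitude -124.14°

Apply the spherical direct solution leg by leg, carrying full precision between legs.
Leg 1: from (34.84°, -116.37°), δ = 464.1/3958.8 = 0.117232 rad, θ = 172.8° → φ = 28.17°, λ = -115.42°.
Leg 2: from (28.17°, -115.42°), δ = 775.1/3958.8 = 0.195792 rad, θ = 227° → φ = 20.25°, λ = -124.14°.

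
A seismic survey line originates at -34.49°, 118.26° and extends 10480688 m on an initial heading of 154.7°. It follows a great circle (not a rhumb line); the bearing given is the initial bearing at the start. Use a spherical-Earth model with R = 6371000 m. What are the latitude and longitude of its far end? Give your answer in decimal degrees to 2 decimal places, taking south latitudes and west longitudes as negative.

latitude -44.52°, longitude -98.44°

Angular distance δ = d/R = 10480688 / 6371000 = 1.645062 rad.
Start latitude φ₁ = -0.601964 rad; initial bearing θ = 2.700024 rad.
sin φ₂ = sin φ₁ cos δ + cos φ₁ sin δ cos θ = (-0.566262)(-0.074197) + (0.824225)(0.997244)(-0.904083) = -0.701098
φ₂ = asin(-0.701098) = -0.776937 rad = -44.52°.
Δλ = atan2( sin θ sin δ cos φ₁ , cos δ − sin φ₁ sin φ₂ ) = atan2(0.351268, -0.471203) = 2.500996 rad = 143.30°.
λ₂ = 118.26° + 143.30° = 261.56°, normalized to (−180°, 180°] → -98.44°.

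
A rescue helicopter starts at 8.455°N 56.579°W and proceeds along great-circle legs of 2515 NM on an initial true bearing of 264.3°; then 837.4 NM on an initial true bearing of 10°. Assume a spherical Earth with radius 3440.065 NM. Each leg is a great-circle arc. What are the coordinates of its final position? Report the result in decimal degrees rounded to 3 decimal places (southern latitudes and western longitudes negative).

Apply the spherical direct solution leg by leg, carrying full precision between legs.
Leg 1: from (8.455°, -56.579°), δ = 2515/3440.065 = 0.731091 rad, θ = 264.3° → φ = 2.514°, λ = -98.263°.
Leg 2: from (2.514°, -98.263°), δ = 837.4/3440.065 = 0.243426 rad, θ = 10° → φ = 16.243°, λ = -95.764°.

latitude 16.243°, longitude -95.764°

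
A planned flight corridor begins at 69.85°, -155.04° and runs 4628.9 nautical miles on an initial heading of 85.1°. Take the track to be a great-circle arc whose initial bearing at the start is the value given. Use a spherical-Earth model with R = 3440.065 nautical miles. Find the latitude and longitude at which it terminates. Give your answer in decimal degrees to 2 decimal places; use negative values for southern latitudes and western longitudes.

latitude 13.79°, longitude -64.97°

Central angle δ = d/R = 1.345585 rad.
With φ₁ = 69.85° = 1.219112 rad and θ = 85.1° = 1.485275 rad:
sin φ₂ = sin φ₁ cos δ + cos φ₁ sin δ cos θ = (0.938794)(0.223312) + (0.344479)(0.974747)(0.085417) = 0.238326
φ₂ = asin(0.238326) = 0.240641 rad = 13.79°.
Then Δλ = atan2(0.334553, -0.000426) = 1.572071 rad, from sin θ sin δ cos φ₁ over cos δ − sin φ₁ sin φ₂.
λ₂ = -155.04° + 90.07° = -64.97°.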